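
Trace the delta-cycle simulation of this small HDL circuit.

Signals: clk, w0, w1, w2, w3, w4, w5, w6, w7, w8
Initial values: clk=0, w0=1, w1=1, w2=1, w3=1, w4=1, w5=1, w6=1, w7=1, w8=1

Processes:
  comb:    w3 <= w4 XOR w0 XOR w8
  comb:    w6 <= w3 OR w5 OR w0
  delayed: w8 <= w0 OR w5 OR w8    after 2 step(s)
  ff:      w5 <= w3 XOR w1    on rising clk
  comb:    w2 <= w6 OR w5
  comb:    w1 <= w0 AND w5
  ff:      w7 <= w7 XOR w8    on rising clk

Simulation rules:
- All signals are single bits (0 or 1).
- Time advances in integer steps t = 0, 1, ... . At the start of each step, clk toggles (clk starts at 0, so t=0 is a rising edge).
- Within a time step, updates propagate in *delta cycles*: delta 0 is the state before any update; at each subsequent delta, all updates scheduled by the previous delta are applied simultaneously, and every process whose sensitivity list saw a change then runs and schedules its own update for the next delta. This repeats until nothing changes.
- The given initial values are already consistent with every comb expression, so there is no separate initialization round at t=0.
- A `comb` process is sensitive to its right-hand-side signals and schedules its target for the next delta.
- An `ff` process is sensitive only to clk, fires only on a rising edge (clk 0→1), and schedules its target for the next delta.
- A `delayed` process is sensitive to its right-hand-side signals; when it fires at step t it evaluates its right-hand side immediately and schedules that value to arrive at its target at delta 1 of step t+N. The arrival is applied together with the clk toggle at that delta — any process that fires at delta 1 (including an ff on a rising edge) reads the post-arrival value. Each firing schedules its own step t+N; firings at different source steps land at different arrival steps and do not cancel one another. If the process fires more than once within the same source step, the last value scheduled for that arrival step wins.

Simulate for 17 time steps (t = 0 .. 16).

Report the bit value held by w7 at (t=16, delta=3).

0

[bits: w8,w4,w1,w3,clk,w0,w6,w7,w5,w2]
t=0: Δ0=1111011111 Δ1=1111111111 Δ2=1111111001 Δ3=1101111001 | 3Δ
t=1: Δ0=1101111001 Δ1=1101011001 | 1Δ
t=2: Δ0=1101011001 Δ1=1101111001 Δ2=1101111111 Δ3=1111111111 | 3Δ
t=3: Δ0=1111111111 Δ1=1111011111 | 1Δ
t=4: Δ0=1111011111 Δ1=1111111111 Δ2=1111111001 Δ3=1101111001 | 3Δ
t=5: Δ0=1101111001 Δ1=1101011001 | 1Δ
t=6: Δ0=1101011001 Δ1=1101111001 Δ2=1101111111 Δ3=1111111111 | 3Δ
t=7: Δ0=1111111111 Δ1=1111011111 | 1Δ
t=8: Δ0=1111011111 Δ1=1111111111 Δ2=1111111001 Δ3=1101111001 | 3Δ
t=9: Δ0=1101111001 Δ1=1101011001 | 1Δ
t=10: Δ0=1101011001 Δ1=1101111001 Δ2=1101111111 Δ3=1111111111 | 3Δ
t=11: Δ0=1111111111 Δ1=1111011111 | 1Δ
t=12: Δ0=1111011111 Δ1=1111111111 Δ2=1111111001 Δ3=1101111001 | 3Δ
t=13: Δ0=1101111001 Δ1=1101011001 | 1Δ
t=14: Δ0=1101011001 Δ1=1101111001 Δ2=1101111111 Δ3=1111111111 | 3Δ
t=15: Δ0=1111111111 Δ1=1111011111 | 1Δ
t=16: Δ0=1111011111 Δ1=1111111111 Δ2=1111111001 Δ3=1101111001 | 3Δ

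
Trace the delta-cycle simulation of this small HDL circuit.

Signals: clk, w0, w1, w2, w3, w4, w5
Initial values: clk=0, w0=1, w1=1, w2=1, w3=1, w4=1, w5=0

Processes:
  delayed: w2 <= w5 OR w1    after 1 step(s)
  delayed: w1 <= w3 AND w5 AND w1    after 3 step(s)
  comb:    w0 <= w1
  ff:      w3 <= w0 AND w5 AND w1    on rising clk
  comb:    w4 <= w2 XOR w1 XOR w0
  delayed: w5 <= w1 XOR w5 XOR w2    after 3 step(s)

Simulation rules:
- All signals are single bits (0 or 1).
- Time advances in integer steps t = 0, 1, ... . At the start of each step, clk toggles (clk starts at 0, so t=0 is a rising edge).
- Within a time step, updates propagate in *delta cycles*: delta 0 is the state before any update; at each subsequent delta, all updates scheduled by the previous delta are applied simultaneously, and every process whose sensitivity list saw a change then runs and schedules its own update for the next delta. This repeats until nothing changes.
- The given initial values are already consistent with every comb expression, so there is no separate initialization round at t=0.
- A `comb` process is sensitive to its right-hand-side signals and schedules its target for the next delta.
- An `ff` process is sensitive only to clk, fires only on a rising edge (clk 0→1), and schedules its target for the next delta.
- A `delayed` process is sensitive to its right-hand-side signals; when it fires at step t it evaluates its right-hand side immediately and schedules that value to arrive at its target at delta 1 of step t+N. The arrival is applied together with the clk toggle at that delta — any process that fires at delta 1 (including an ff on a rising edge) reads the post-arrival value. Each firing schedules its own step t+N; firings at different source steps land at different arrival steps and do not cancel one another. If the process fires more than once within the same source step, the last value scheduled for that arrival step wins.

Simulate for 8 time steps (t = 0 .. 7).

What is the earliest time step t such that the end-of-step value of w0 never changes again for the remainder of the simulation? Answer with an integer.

3

t0.Δ0 w0=1 w2=1 w3=1 w1=1 clk=0 w4=1 w5=0
t0.Δ1 w0=1 w2=1 w3=1 w1=1 clk=1 w4=1 w5=0
t0.Δ2 w0=1 w2=1 w3=0 w1=1 clk=1 w4=1 w5=0
t1.Δ0 w0=1 w2=1 w3=0 w1=1 clk=1 w4=1 w5=0
t1.Δ1 w0=1 w2=1 w3=0 w1=1 clk=0 w4=1 w5=0
t2.Δ0 w0=1 w2=1 w3=0 w1=1 clk=0 w4=1 w5=0
t2.Δ1 w0=1 w2=1 w3=0 w1=1 clk=1 w4=1 w5=0
t3.Δ0 w0=1 w2=1 w3=0 w1=1 clk=1 w4=1 w5=0
t3.Δ1 w0=1 w2=1 w3=0 w1=0 clk=0 w4=1 w5=0
t3.Δ2 w0=0 w2=1 w3=0 w1=0 clk=0 w4=0 w5=0
t3.Δ3 w0=0 w2=1 w3=0 w1=0 clk=0 w4=1 w5=0
t4.Δ0 w0=0 w2=1 w3=0 w1=0 clk=0 w4=1 w5=0
t4.Δ1 w0=0 w2=0 w3=0 w1=0 clk=1 w4=1 w5=0
t4.Δ2 w0=0 w2=0 w3=0 w1=0 clk=1 w4=0 w5=0
t5.Δ0 w0=0 w2=0 w3=0 w1=0 clk=1 w4=0 w5=0
t5.Δ1 w0=0 w2=0 w3=0 w1=0 clk=0 w4=0 w5=0
t6.Δ0 w0=0 w2=0 w3=0 w1=0 clk=0 w4=0 w5=0
t6.Δ1 w0=0 w2=0 w3=0 w1=0 clk=1 w4=0 w5=1
t7.Δ0 w0=0 w2=0 w3=0 w1=0 clk=1 w4=0 w5=1
t7.Δ1 w0=0 w2=1 w3=0 w1=0 clk=0 w4=0 w5=0
t7.Δ2 w0=0 w2=1 w3=0 w1=0 clk=0 w4=1 w5=0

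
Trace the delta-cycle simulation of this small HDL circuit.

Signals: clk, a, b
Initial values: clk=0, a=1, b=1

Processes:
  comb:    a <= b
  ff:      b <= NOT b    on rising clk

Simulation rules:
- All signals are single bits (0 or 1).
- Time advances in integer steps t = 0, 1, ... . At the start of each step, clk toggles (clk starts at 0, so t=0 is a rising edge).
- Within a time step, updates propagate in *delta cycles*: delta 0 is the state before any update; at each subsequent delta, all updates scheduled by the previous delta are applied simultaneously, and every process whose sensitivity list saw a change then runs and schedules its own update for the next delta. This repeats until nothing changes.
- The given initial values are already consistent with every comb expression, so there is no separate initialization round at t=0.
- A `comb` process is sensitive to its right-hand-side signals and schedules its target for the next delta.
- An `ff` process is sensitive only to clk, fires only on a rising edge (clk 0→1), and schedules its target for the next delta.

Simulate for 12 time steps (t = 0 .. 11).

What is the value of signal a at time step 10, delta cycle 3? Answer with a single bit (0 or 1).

t=0 Δ0: b=1 a=1 clk=0
  Δ1: clk:0→1
  Δ2: b:1→0
  Δ3: a:1→0
  (3Δ to stable)
t=1 Δ0: b=0 a=0 clk=1
  Δ1: clk:1→0
  (1Δ to stable)
t=2 Δ0: b=0 a=0 clk=0
  Δ1: clk:0→1
  Δ2: b:0→1
  Δ3: a:0→1
  (3Δ to stable)
t=3 Δ0: b=1 a=1 clk=1
  Δ1: clk:1→0
  (1Δ to stable)
t=4 Δ0: b=1 a=1 clk=0
  Δ1: clk:0→1
  Δ2: b:1→0
  Δ3: a:1→0
  (3Δ to stable)
t=5 Δ0: b=0 a=0 clk=1
  Δ1: clk:1→0
  (1Δ to stable)
t=6 Δ0: b=0 a=0 clk=0
  Δ1: clk:0→1
  Δ2: b:0→1
  Δ3: a:0→1
  (3Δ to stable)
t=7 Δ0: b=1 a=1 clk=1
  Δ1: clk:1→0
  (1Δ to stable)
t=8 Δ0: b=1 a=1 clk=0
  Δ1: clk:0→1
  Δ2: b:1→0
  Δ3: a:1→0
  (3Δ to stable)
t=9 Δ0: b=0 a=0 clk=1
  Δ1: clk:1→0
  (1Δ to stable)
t=10 Δ0: b=0 a=0 clk=0
  Δ1: clk:0→1
  Δ2: b:0→1
  Δ3: a:0→1
  (3Δ to stable)
t=11 Δ0: b=1 a=1 clk=1
  Δ1: clk:1→0
  (1Δ to stable)

1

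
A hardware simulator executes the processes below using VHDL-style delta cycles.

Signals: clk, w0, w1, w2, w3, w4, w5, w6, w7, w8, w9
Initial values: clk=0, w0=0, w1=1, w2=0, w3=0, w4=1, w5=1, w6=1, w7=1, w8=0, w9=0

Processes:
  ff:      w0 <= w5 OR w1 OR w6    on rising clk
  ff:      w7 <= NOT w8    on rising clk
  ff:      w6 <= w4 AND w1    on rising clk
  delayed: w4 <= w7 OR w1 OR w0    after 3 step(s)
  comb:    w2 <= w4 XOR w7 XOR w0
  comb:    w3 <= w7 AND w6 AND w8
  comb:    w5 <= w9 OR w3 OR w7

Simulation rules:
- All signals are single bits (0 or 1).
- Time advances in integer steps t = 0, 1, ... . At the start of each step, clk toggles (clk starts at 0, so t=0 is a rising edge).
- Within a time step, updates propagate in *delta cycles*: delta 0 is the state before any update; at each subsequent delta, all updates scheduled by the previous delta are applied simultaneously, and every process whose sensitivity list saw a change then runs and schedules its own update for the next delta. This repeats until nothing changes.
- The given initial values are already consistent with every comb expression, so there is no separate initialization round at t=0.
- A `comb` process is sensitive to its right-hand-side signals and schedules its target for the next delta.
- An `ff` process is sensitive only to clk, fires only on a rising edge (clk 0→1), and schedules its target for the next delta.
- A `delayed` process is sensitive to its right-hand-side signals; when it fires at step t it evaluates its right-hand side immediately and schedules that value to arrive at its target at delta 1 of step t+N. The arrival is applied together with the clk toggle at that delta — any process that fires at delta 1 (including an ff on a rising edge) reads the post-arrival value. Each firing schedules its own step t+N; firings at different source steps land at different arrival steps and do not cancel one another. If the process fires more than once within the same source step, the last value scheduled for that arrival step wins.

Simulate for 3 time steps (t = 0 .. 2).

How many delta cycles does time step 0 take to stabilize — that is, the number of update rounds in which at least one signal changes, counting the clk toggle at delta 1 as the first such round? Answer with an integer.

t=0 Δ0: w0=0 w1=1 w5=1 w9=0 w2=0 w6=1 w8=0 w3=0 w4=1 clk=0 w7=1
  Δ1: clk:0→1
  Δ2: w0:0→1
  Δ3: w2:0→1
  (3Δ to stable)
t=1 Δ0: w0=1 w1=1 w5=1 w9=0 w2=1 w6=1 w8=0 w3=0 w4=1 clk=1 w7=1
  Δ1: clk:1→0
  (1Δ to stable)
t=2 Δ0: w0=1 w1=1 w5=1 w9=0 w2=1 w6=1 w8=0 w3=0 w4=1 clk=0 w7=1
  Δ1: clk:0→1
  (1Δ to stable)

3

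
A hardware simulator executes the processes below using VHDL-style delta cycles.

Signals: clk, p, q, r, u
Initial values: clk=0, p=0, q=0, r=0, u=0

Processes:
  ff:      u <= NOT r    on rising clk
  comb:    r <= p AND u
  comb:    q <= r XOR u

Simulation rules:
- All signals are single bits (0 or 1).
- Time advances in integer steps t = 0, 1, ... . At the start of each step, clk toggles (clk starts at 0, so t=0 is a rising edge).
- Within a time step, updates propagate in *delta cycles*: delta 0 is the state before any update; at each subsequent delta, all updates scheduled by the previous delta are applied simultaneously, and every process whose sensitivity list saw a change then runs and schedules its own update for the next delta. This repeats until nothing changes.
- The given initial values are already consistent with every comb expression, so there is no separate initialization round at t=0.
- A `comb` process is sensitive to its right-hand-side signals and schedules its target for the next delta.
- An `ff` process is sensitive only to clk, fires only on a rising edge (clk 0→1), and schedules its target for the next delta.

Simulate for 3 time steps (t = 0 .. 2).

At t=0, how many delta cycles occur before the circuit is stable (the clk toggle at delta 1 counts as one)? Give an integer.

[bits: r,clk,u,q,p]
t=0: Δ0=00000 Δ1=01000 Δ2=01100 Δ3=01110 | 3Δ
t=1: Δ0=01110 Δ1=00110 | 1Δ
t=2: Δ0=00110 Δ1=01110 | 1Δ

3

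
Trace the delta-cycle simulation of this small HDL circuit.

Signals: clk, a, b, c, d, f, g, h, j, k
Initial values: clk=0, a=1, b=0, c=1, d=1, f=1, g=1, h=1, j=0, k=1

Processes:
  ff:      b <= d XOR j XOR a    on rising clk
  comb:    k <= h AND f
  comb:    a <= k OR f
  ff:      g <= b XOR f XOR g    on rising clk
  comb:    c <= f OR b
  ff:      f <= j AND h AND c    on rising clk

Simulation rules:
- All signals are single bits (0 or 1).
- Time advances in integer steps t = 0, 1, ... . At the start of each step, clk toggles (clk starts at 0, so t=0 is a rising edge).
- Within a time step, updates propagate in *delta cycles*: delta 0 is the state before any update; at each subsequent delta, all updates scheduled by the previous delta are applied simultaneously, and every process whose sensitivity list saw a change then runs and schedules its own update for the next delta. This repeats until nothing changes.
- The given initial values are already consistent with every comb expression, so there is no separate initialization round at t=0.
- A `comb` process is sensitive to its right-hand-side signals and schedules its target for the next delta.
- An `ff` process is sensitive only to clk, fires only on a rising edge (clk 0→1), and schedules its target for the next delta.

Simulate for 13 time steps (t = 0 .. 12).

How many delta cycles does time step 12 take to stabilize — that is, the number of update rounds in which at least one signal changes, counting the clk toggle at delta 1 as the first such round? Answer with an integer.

[bits: g,b,f,h,k,j,a,c,d,clk]
t=0: Δ0=1011101110 Δ1=1011101111 Δ2=0001101111 Δ3=0001001011 Δ4=0001000011 | 4Δ
t=1: Δ0=0001000011 Δ1=0001000010 | 1Δ
t=2: Δ0=0001000010 Δ1=0001000011 Δ2=0101000011 Δ3=0101000111 | 3Δ
t=3: Δ0=0101000111 Δ1=0101000110 | 1Δ
t=4: Δ0=0101000110 Δ1=0101000111 Δ2=1101000111 | 2Δ
t=5: Δ0=1101000111 Δ1=1101000110 | 1Δ
t=6: Δ0=1101000110 Δ1=1101000111 Δ2=0101000111 | 2Δ
t=7: Δ0=0101000111 Δ1=0101000110 | 1Δ
t=8: Δ0=0101000110 Δ1=0101000111 Δ2=1101000111 | 2Δ
t=9: Δ0=1101000111 Δ1=1101000110 | 1Δ
t=10: Δ0=1101000110 Δ1=1101000111 Δ2=0101000111 | 2Δ
t=11: Δ0=0101000111 Δ1=0101000110 | 1Δ
t=12: Δ0=0101000110 Δ1=0101000111 Δ2=1101000111 | 2Δ

2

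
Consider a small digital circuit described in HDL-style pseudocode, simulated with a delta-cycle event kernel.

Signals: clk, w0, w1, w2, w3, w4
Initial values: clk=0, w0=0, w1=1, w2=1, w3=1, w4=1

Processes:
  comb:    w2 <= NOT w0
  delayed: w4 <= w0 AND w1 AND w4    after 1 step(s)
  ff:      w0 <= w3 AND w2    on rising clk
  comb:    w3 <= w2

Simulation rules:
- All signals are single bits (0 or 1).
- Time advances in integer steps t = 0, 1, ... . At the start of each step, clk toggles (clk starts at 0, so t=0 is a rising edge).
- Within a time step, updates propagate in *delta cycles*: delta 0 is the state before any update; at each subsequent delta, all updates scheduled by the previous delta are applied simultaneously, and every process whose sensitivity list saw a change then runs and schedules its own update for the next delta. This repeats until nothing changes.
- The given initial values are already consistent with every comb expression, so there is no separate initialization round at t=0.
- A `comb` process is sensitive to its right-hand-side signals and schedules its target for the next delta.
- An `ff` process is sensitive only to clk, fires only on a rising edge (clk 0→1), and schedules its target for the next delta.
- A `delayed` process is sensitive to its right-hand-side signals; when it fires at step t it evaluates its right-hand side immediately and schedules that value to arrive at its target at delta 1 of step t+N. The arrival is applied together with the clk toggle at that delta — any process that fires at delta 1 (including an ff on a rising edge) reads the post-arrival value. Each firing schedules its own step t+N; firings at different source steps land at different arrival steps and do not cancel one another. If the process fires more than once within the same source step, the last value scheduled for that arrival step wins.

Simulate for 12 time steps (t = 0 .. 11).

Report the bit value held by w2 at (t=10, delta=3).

t0.Δ0 w3=1 w2=1 clk=0 w0=0 w1=1 w4=1
t0.Δ1 w3=1 w2=1 clk=1 w0=0 w1=1 w4=1
t0.Δ2 w3=1 w2=1 clk=1 w0=1 w1=1 w4=1
t0.Δ3 w3=1 w2=0 clk=1 w0=1 w1=1 w4=1
t0.Δ4 w3=0 w2=0 clk=1 w0=1 w1=1 w4=1
t1.Δ0 w3=0 w2=0 clk=1 w0=1 w1=1 w4=1
t1.Δ1 w3=0 w2=0 clk=0 w0=1 w1=1 w4=1
t2.Δ0 w3=0 w2=0 clk=0 w0=1 w1=1 w4=1
t2.Δ1 w3=0 w2=0 clk=1 w0=1 w1=1 w4=1
t2.Δ2 w3=0 w2=0 clk=1 w0=0 w1=1 w4=1
t2.Δ3 w3=0 w2=1 clk=1 w0=0 w1=1 w4=1
t2.Δ4 w3=1 w2=1 clk=1 w0=0 w1=1 w4=1
t3.Δ0 w3=1 w2=1 clk=1 w0=0 w1=1 w4=1
t3.Δ1 w3=1 w2=1 clk=0 w0=0 w1=1 w4=0
t4.Δ0 w3=1 w2=1 clk=0 w0=0 w1=1 w4=0
t4.Δ1 w3=1 w2=1 clk=1 w0=0 w1=1 w4=0
t4.Δ2 w3=1 w2=1 clk=1 w0=1 w1=1 w4=0
t4.Δ3 w3=1 w2=0 clk=1 w0=1 w1=1 w4=0
t4.Δ4 w3=0 w2=0 clk=1 w0=1 w1=1 w4=0
t5.Δ0 w3=0 w2=0 clk=1 w0=1 w1=1 w4=0
t5.Δ1 w3=0 w2=0 clk=0 w0=1 w1=1 w4=0
t6.Δ0 w3=0 w2=0 clk=0 w0=1 w1=1 w4=0
t6.Δ1 w3=0 w2=0 clk=1 w0=1 w1=1 w4=0
t6.Δ2 w3=0 w2=0 clk=1 w0=0 w1=1 w4=0
t6.Δ3 w3=0 w2=1 clk=1 w0=0 w1=1 w4=0
t6.Δ4 w3=1 w2=1 clk=1 w0=0 w1=1 w4=0
t7.Δ0 w3=1 w2=1 clk=1 w0=0 w1=1 w4=0
t7.Δ1 w3=1 w2=1 clk=0 w0=0 w1=1 w4=0
t8.Δ0 w3=1 w2=1 clk=0 w0=0 w1=1 w4=0
t8.Δ1 w3=1 w2=1 clk=1 w0=0 w1=1 w4=0
t8.Δ2 w3=1 w2=1 clk=1 w0=1 w1=1 w4=0
t8.Δ3 w3=1 w2=0 clk=1 w0=1 w1=1 w4=0
t8.Δ4 w3=0 w2=0 clk=1 w0=1 w1=1 w4=0
t9.Δ0 w3=0 w2=0 clk=1 w0=1 w1=1 w4=0
t9.Δ1 w3=0 w2=0 clk=0 w0=1 w1=1 w4=0
t10.Δ0 w3=0 w2=0 clk=0 w0=1 w1=1 w4=0
t10.Δ1 w3=0 w2=0 clk=1 w0=1 w1=1 w4=0
t10.Δ2 w3=0 w2=0 clk=1 w0=0 w1=1 w4=0
t10.Δ3 w3=0 w2=1 clk=1 w0=0 w1=1 w4=0
t10.Δ4 w3=1 w2=1 clk=1 w0=0 w1=1 w4=0
t11.Δ0 w3=1 w2=1 clk=1 w0=0 w1=1 w4=0
t11.Δ1 w3=1 w2=1 clk=0 w0=0 w1=1 w4=0

1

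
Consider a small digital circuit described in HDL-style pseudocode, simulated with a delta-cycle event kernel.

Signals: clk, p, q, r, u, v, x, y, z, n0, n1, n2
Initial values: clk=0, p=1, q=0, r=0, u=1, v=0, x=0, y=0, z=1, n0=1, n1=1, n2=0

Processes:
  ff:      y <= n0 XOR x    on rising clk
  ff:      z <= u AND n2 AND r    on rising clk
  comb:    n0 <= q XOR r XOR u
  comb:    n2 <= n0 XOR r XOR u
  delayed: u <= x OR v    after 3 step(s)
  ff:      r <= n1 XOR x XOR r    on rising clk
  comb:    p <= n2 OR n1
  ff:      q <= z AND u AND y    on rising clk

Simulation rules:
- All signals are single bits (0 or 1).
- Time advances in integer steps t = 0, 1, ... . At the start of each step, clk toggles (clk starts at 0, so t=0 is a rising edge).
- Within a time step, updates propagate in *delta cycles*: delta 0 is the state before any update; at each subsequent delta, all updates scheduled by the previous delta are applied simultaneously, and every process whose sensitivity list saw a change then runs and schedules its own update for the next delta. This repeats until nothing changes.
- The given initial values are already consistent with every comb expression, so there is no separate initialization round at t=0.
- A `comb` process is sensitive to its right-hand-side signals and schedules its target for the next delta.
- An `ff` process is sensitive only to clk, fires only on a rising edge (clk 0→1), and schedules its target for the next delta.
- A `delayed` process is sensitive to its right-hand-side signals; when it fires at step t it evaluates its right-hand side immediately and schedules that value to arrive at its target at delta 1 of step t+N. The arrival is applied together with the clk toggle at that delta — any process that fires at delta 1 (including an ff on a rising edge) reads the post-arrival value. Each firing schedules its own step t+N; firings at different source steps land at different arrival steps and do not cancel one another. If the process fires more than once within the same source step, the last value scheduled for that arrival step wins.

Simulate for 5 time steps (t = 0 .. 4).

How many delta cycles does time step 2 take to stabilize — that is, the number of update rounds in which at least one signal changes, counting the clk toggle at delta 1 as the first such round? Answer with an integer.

t=0 Δ0: n0=1 n1=1 z=1 y=0 clk=0 q=0 p=1 n2=0 r=0 v=0 x=0 u=1
  Δ1: clk:0→1
  Δ2: z:1→0, y:0→1, r:0→1
  Δ3: n0:1→0, n2:0→1
  Δ4: n2:1→0
  (4Δ to stable)
t=1 Δ0: n0=0 n1=1 z=0 y=1 clk=1 q=0 p=1 n2=0 r=1 v=0 x=0 u=1
  Δ1: clk:1→0
  (1Δ to stable)
t=2 Δ0: n0=0 n1=1 z=0 y=1 clk=0 q=0 p=1 n2=0 r=1 v=0 x=0 u=1
  Δ1: clk:0→1
  Δ2: y:1→0, r:1→0
  Δ3: n0:0→1, n2:0→1
  Δ4: n2:1→0
  (4Δ to stable)
t=3 Δ0: n0=1 n1=1 z=0 y=0 clk=1 q=0 p=1 n2=0 r=0 v=0 x=0 u=1
  Δ1: clk:1→0
  (1Δ to stable)
t=4 Δ0: n0=1 n1=1 z=0 y=0 clk=0 q=0 p=1 n2=0 r=0 v=0 x=0 u=1
  Δ1: clk:0→1
  Δ2: y:0→1, r:0→1
  Δ3: n0:1→0, n2:0→1
  Δ4: n2:1→0
  (4Δ to stable)

4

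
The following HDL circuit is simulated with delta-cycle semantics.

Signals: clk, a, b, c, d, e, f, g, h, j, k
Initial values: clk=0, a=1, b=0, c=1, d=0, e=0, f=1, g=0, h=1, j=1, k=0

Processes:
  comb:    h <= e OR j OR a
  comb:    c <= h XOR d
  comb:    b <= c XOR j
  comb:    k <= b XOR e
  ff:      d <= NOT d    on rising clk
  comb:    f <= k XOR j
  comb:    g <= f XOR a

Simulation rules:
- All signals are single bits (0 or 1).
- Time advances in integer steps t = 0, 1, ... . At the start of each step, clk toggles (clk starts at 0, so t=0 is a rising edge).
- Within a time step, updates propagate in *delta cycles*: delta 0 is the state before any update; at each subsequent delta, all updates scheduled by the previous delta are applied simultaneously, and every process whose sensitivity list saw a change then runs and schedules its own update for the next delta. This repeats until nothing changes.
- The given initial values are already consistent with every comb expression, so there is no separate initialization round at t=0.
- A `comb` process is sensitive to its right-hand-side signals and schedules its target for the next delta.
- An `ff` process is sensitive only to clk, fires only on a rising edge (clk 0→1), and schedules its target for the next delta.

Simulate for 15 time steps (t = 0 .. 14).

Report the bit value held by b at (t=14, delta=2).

t=0 Δ0: h=1 c=1 f=1 e=0 d=0 g=0 a=1 clk=0 b=0 k=0 j=1
  Δ1: clk:0→1
  Δ2: d:0→1
  Δ3: c:1→0
  Δ4: b:0→1
  Δ5: k:0→1
  Δ6: f:1→0
  Δ7: g:0→1
  (7Δ to stable)
t=1 Δ0: h=1 c=0 f=0 e=0 d=1 g=1 a=1 clk=1 b=1 k=1 j=1
  Δ1: clk:1→0
  (1Δ to stable)
t=2 Δ0: h=1 c=0 f=0 e=0 d=1 g=1 a=1 clk=0 b=1 k=1 j=1
  Δ1: clk:0→1
  Δ2: d:1→0
  Δ3: c:0→1
  Δ4: b:1→0
  Δ5: k:1→0
  Δ6: f:0→1
  Δ7: g:1→0
  (7Δ to stable)
t=3 Δ0: h=1 c=1 f=1 e=0 d=0 g=0 a=1 clk=1 b=0 k=0 j=1
  Δ1: clk:1→0
  (1Δ to stable)
t=4 Δ0: h=1 c=1 f=1 e=0 d=0 g=0 a=1 clk=0 b=0 k=0 j=1
  Δ1: clk:0→1
  Δ2: d:0→1
  Δ3: c:1→0
  Δ4: b:0→1
  Δ5: k:0→1
  Δ6: f:1→0
  Δ7: g:0→1
  (7Δ to stable)
t=5 Δ0: h=1 c=0 f=0 e=0 d=1 g=1 a=1 clk=1 b=1 k=1 j=1
  Δ1: clk:1→0
  (1Δ to stable)
t=6 Δ0: h=1 c=0 f=0 e=0 d=1 g=1 a=1 clk=0 b=1 k=1 j=1
  Δ1: clk:0→1
  Δ2: d:1→0
  Δ3: c:0→1
  Δ4: b:1→0
  Δ5: k:1→0
  Δ6: f:0→1
  Δ7: g:1→0
  (7Δ to stable)
t=7 Δ0: h=1 c=1 f=1 e=0 d=0 g=0 a=1 clk=1 b=0 k=0 j=1
  Δ1: clk:1→0
  (1Δ to stable)
t=8 Δ0: h=1 c=1 f=1 e=0 d=0 g=0 a=1 clk=0 b=0 k=0 j=1
  Δ1: clk:0→1
  Δ2: d:0→1
  Δ3: c:1→0
  Δ4: b:0→1
  Δ5: k:0→1
  Δ6: f:1→0
  Δ7: g:0→1
  (7Δ to stable)
t=9 Δ0: h=1 c=0 f=0 e=0 d=1 g=1 a=1 clk=1 b=1 k=1 j=1
  Δ1: clk:1→0
  (1Δ to stable)
t=10 Δ0: h=1 c=0 f=0 e=0 d=1 g=1 a=1 clk=0 b=1 k=1 j=1
  Δ1: clk:0→1
  Δ2: d:1→0
  Δ3: c:0→1
  Δ4: b:1→0
  Δ5: k:1→0
  Δ6: f:0→1
  Δ7: g:1→0
  (7Δ to stable)
t=11 Δ0: h=1 c=1 f=1 e=0 d=0 g=0 a=1 clk=1 b=0 k=0 j=1
  Δ1: clk:1→0
  (1Δ to stable)
t=12 Δ0: h=1 c=1 f=1 e=0 d=0 g=0 a=1 clk=0 b=0 k=0 j=1
  Δ1: clk:0→1
  Δ2: d:0→1
  Δ3: c:1→0
  Δ4: b:0→1
  Δ5: k:0→1
  Δ6: f:1→0
  Δ7: g:0→1
  (7Δ to stable)
t=13 Δ0: h=1 c=0 f=0 e=0 d=1 g=1 a=1 clk=1 b=1 k=1 j=1
  Δ1: clk:1→0
  (1Δ to stable)
t=14 Δ0: h=1 c=0 f=0 e=0 d=1 g=1 a=1 clk=0 b=1 k=1 j=1
  Δ1: clk:0→1
  Δ2: d:1→0
  Δ3: c:0→1
  Δ4: b:1→0
  Δ5: k:1→0
  Δ6: f:0→1
  Δ7: g:1→0
  (7Δ to stable)

1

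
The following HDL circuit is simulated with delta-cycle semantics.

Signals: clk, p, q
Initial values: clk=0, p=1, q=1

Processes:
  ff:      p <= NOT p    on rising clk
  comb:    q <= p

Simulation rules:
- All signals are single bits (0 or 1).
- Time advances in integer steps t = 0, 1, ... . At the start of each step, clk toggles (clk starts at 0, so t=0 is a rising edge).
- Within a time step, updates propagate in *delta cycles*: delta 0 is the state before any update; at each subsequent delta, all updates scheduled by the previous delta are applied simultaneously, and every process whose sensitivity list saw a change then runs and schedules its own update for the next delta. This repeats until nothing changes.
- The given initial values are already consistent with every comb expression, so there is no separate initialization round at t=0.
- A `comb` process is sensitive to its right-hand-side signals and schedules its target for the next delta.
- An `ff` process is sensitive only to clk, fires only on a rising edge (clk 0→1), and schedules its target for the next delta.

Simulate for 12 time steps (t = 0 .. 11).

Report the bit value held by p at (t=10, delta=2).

1

t0.Δ0 clk=0 p=1 q=1
t0.Δ1 clk=1 p=1 q=1
t0.Δ2 clk=1 p=0 q=1
t0.Δ3 clk=1 p=0 q=0
t1.Δ0 clk=1 p=0 q=0
t1.Δ1 clk=0 p=0 q=0
t2.Δ0 clk=0 p=0 q=0
t2.Δ1 clk=1 p=0 q=0
t2.Δ2 clk=1 p=1 q=0
t2.Δ3 clk=1 p=1 q=1
t3.Δ0 clk=1 p=1 q=1
t3.Δ1 clk=0 p=1 q=1
t4.Δ0 clk=0 p=1 q=1
t4.Δ1 clk=1 p=1 q=1
t4.Δ2 clk=1 p=0 q=1
t4.Δ3 clk=1 p=0 q=0
t5.Δ0 clk=1 p=0 q=0
t5.Δ1 clk=0 p=0 q=0
t6.Δ0 clk=0 p=0 q=0
t6.Δ1 clk=1 p=0 q=0
t6.Δ2 clk=1 p=1 q=0
t6.Δ3 clk=1 p=1 q=1
t7.Δ0 clk=1 p=1 q=1
t7.Δ1 clk=0 p=1 q=1
t8.Δ0 clk=0 p=1 q=1
t8.Δ1 clk=1 p=1 q=1
t8.Δ2 clk=1 p=0 q=1
t8.Δ3 clk=1 p=0 q=0
t9.Δ0 clk=1 p=0 q=0
t9.Δ1 clk=0 p=0 q=0
t10.Δ0 clk=0 p=0 q=0
t10.Δ1 clk=1 p=0 q=0
t10.Δ2 clk=1 p=1 q=0
t10.Δ3 clk=1 p=1 q=1
t11.Δ0 clk=1 p=1 q=1
t11.Δ1 clk=0 p=1 q=1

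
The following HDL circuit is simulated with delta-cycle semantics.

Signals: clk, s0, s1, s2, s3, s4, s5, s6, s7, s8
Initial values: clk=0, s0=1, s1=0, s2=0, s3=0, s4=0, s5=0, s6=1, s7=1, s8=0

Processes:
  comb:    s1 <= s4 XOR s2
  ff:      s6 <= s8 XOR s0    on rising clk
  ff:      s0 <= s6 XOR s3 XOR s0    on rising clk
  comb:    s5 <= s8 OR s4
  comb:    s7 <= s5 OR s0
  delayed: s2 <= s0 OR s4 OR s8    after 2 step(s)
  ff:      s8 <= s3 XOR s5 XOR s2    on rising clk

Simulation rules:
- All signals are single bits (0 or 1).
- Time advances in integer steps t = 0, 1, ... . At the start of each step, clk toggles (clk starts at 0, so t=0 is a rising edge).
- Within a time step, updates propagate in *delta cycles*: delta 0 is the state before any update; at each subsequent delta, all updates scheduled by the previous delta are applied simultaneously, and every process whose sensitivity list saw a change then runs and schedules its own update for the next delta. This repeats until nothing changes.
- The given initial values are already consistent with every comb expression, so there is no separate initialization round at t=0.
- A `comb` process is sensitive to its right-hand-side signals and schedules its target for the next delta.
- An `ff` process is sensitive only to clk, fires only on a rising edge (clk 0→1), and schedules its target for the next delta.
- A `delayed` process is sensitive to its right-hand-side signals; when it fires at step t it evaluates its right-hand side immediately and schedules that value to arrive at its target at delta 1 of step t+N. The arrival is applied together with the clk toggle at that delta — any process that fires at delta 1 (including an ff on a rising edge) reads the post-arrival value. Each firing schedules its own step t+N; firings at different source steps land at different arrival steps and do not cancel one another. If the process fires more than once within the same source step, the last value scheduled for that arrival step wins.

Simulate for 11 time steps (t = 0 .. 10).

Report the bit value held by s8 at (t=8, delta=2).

t0.Δ0 s3=0 s1=0 s4=0 s6=1 clk=0 s2=0 s7=1 s5=0 s0=1 s8=0
t0.Δ1 s3=0 s1=0 s4=0 s6=1 clk=1 s2=0 s7=1 s5=0 s0=1 s8=0
t0.Δ2 s3=0 s1=0 s4=0 s6=1 clk=1 s2=0 s7=1 s5=0 s0=0 s8=0
t0.Δ3 s3=0 s1=0 s4=0 s6=1 clk=1 s2=0 s7=0 s5=0 s0=0 s8=0
t1.Δ0 s3=0 s1=0 s4=0 s6=1 clk=1 s2=0 s7=0 s5=0 s0=0 s8=0
t1.Δ1 s3=0 s1=0 s4=0 s6=1 clk=0 s2=0 s7=0 s5=0 s0=0 s8=0
t2.Δ0 s3=0 s1=0 s4=0 s6=1 clk=0 s2=0 s7=0 s5=0 s0=0 s8=0
t2.Δ1 s3=0 s1=0 s4=0 s6=1 clk=1 s2=0 s7=0 s5=0 s0=0 s8=0
t2.Δ2 s3=0 s1=0 s4=0 s6=0 clk=1 s2=0 s7=0 s5=0 s0=1 s8=0
t2.Δ3 s3=0 s1=0 s4=0 s6=0 clk=1 s2=0 s7=1 s5=0 s0=1 s8=0
t3.Δ0 s3=0 s1=0 s4=0 s6=0 clk=1 s2=0 s7=1 s5=0 s0=1 s8=0
t3.Δ1 s3=0 s1=0 s4=0 s6=0 clk=0 s2=0 s7=1 s5=0 s0=1 s8=0
t4.Δ0 s3=0 s1=0 s4=0 s6=0 clk=0 s2=0 s7=1 s5=0 s0=1 s8=0
t4.Δ1 s3=0 s1=0 s4=0 s6=0 clk=1 s2=1 s7=1 s5=0 s0=1 s8=0
t4.Δ2 s3=0 s1=1 s4=0 s6=1 clk=1 s2=1 s7=1 s5=0 s0=1 s8=1
t4.Δ3 s3=0 s1=1 s4=0 s6=1 clk=1 s2=1 s7=1 s5=1 s0=1 s8=1
t5.Δ0 s3=0 s1=1 s4=0 s6=1 clk=1 s2=1 s7=1 s5=1 s0=1 s8=1
t5.Δ1 s3=0 s1=1 s4=0 s6=1 clk=0 s2=1 s7=1 s5=1 s0=1 s8=1
t6.Δ0 s3=0 s1=1 s4=0 s6=1 clk=0 s2=1 s7=1 s5=1 s0=1 s8=1
t6.Δ1 s3=0 s1=1 s4=0 s6=1 clk=1 s2=1 s7=1 s5=1 s0=1 s8=1
t6.Δ2 s3=0 s1=1 s4=0 s6=0 clk=1 s2=1 s7=1 s5=1 s0=0 s8=0
t6.Δ3 s3=0 s1=1 s4=0 s6=0 clk=1 s2=1 s7=1 s5=0 s0=0 s8=0
t6.Δ4 s3=0 s1=1 s4=0 s6=0 clk=1 s2=1 s7=0 s5=0 s0=0 s8=0
t7.Δ0 s3=0 s1=1 s4=0 s6=0 clk=1 s2=1 s7=0 s5=0 s0=0 s8=0
t7.Δ1 s3=0 s1=1 s4=0 s6=0 clk=0 s2=1 s7=0 s5=0 s0=0 s8=0
t8.Δ0 s3=0 s1=1 s4=0 s6=0 clk=0 s2=1 s7=0 s5=0 s0=0 s8=0
t8.Δ1 s3=0 s1=1 s4=0 s6=0 clk=1 s2=0 s7=0 s5=0 s0=0 s8=0
t8.Δ2 s3=0 s1=0 s4=0 s6=0 clk=1 s2=0 s7=0 s5=0 s0=0 s8=0
t9.Δ0 s3=0 s1=0 s4=0 s6=0 clk=1 s2=0 s7=0 s5=0 s0=0 s8=0
t9.Δ1 s3=0 s1=0 s4=0 s6=0 clk=0 s2=0 s7=0 s5=0 s0=0 s8=0
t10.Δ0 s3=0 s1=0 s4=0 s6=0 clk=0 s2=0 s7=0 s5=0 s0=0 s8=0
t10.Δ1 s3=0 s1=0 s4=0 s6=0 clk=1 s2=0 s7=0 s5=0 s0=0 s8=0

0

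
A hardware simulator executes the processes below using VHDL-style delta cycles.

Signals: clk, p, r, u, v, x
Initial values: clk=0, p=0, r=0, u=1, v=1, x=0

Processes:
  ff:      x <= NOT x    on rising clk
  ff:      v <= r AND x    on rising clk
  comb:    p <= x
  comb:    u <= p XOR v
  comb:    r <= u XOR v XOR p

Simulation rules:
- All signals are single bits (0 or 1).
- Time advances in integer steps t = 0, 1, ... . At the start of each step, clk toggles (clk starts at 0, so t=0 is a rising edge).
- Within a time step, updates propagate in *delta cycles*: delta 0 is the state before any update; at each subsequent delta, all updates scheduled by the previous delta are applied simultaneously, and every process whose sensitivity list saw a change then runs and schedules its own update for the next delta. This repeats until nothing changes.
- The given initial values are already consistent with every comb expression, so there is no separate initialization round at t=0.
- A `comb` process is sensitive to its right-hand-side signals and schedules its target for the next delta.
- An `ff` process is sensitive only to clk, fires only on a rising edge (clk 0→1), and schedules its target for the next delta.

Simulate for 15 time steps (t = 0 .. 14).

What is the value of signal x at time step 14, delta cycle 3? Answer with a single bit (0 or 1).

0

t0.Δ0 x=0 v=1 p=0 r=0 clk=0 u=1
t0.Δ1 x=0 v=1 p=0 r=0 clk=1 u=1
t0.Δ2 x=1 v=0 p=0 r=0 clk=1 u=1
t0.Δ3 x=1 v=0 p=1 r=1 clk=1 u=0
t0.Δ4 x=1 v=0 p=1 r=1 clk=1 u=1
t0.Δ5 x=1 v=0 p=1 r=0 clk=1 u=1
t1.Δ0 x=1 v=0 p=1 r=0 clk=1 u=1
t1.Δ1 x=1 v=0 p=1 r=0 clk=0 u=1
t2.Δ0 x=1 v=0 p=1 r=0 clk=0 u=1
t2.Δ1 x=1 v=0 p=1 r=0 clk=1 u=1
t2.Δ2 x=0 v=0 p=1 r=0 clk=1 u=1
t2.Δ3 x=0 v=0 p=0 r=0 clk=1 u=1
t2.Δ4 x=0 v=0 p=0 r=1 clk=1 u=0
t2.Δ5 x=0 v=0 p=0 r=0 clk=1 u=0
t3.Δ0 x=0 v=0 p=0 r=0 clk=1 u=0
t3.Δ1 x=0 v=0 p=0 r=0 clk=0 u=0
t4.Δ0 x=0 v=0 p=0 r=0 clk=0 u=0
t4.Δ1 x=0 v=0 p=0 r=0 clk=1 u=0
t4.Δ2 x=1 v=0 p=0 r=0 clk=1 u=0
t4.Δ3 x=1 v=0 p=1 r=0 clk=1 u=0
t4.Δ4 x=1 v=0 p=1 r=1 clk=1 u=1
t4.Δ5 x=1 v=0 p=1 r=0 clk=1 u=1
t5.Δ0 x=1 v=0 p=1 r=0 clk=1 u=1
t5.Δ1 x=1 v=0 p=1 r=0 clk=0 u=1
t6.Δ0 x=1 v=0 p=1 r=0 clk=0 u=1
t6.Δ1 x=1 v=0 p=1 r=0 clk=1 u=1
t6.Δ2 x=0 v=0 p=1 r=0 clk=1 u=1
t6.Δ3 x=0 v=0 p=0 r=0 clk=1 u=1
t6.Δ4 x=0 v=0 p=0 r=1 clk=1 u=0
t6.Δ5 x=0 v=0 p=0 r=0 clk=1 u=0
t7.Δ0 x=0 v=0 p=0 r=0 clk=1 u=0
t7.Δ1 x=0 v=0 p=0 r=0 clk=0 u=0
t8.Δ0 x=0 v=0 p=0 r=0 clk=0 u=0
t8.Δ1 x=0 v=0 p=0 r=0 clk=1 u=0
t8.Δ2 x=1 v=0 p=0 r=0 clk=1 u=0
t8.Δ3 x=1 v=0 p=1 r=0 clk=1 u=0
t8.Δ4 x=1 v=0 p=1 r=1 clk=1 u=1
t8.Δ5 x=1 v=0 p=1 r=0 clk=1 u=1
t9.Δ0 x=1 v=0 p=1 r=0 clk=1 u=1
t9.Δ1 x=1 v=0 p=1 r=0 clk=0 u=1
t10.Δ0 x=1 v=0 p=1 r=0 clk=0 u=1
t10.Δ1 x=1 v=0 p=1 r=0 clk=1 u=1
t10.Δ2 x=0 v=0 p=1 r=0 clk=1 u=1
t10.Δ3 x=0 v=0 p=0 r=0 clk=1 u=1
t10.Δ4 x=0 v=0 p=0 r=1 clk=1 u=0
t10.Δ5 x=0 v=0 p=0 r=0 clk=1 u=0
t11.Δ0 x=0 v=0 p=0 r=0 clk=1 u=0
t11.Δ1 x=0 v=0 p=0 r=0 clk=0 u=0
t12.Δ0 x=0 v=0 p=0 r=0 clk=0 u=0
t12.Δ1 x=0 v=0 p=0 r=0 clk=1 u=0
t12.Δ2 x=1 v=0 p=0 r=0 clk=1 u=0
t12.Δ3 x=1 v=0 p=1 r=0 clk=1 u=0
t12.Δ4 x=1 v=0 p=1 r=1 clk=1 u=1
t12.Δ5 x=1 v=0 p=1 r=0 clk=1 u=1
t13.Δ0 x=1 v=0 p=1 r=0 clk=1 u=1
t13.Δ1 x=1 v=0 p=1 r=0 clk=0 u=1
t14.Δ0 x=1 v=0 p=1 r=0 clk=0 u=1
t14.Δ1 x=1 v=0 p=1 r=0 clk=1 u=1
t14.Δ2 x=0 v=0 p=1 r=0 clk=1 u=1
t14.Δ3 x=0 v=0 p=0 r=0 clk=1 u=1
t14.Δ4 x=0 v=0 p=0 r=1 clk=1 u=0
t14.Δ5 x=0 v=0 p=0 r=0 clk=1 u=0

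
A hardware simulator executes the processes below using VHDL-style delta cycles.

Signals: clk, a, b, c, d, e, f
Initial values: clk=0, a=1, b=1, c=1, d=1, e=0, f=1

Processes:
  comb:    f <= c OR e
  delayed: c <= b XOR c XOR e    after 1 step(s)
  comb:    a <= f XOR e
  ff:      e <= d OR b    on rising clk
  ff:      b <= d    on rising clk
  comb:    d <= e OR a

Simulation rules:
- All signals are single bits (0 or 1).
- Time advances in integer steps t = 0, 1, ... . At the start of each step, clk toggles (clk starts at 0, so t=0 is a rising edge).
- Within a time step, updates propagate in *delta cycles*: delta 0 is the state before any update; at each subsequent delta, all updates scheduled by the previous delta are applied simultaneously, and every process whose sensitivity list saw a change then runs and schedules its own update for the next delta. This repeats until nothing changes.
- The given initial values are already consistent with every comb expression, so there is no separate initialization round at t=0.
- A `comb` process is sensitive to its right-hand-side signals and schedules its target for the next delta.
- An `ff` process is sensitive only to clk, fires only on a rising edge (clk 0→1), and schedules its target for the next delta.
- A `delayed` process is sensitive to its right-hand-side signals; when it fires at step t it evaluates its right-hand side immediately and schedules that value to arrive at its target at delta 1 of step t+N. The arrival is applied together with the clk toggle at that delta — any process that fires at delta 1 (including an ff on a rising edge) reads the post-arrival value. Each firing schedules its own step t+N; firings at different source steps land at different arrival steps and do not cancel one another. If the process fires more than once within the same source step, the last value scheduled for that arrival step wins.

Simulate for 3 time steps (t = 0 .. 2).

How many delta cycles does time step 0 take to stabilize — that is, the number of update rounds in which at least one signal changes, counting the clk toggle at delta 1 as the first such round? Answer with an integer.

3

[bits: c,d,e,a,f,clk,b]
t=0: Δ0=1101101 Δ1=1101111 Δ2=1111111 Δ3=1110111 | 3Δ
t=1: Δ0=1110111 Δ1=1110101 | 1Δ
t=2: Δ0=1110101 Δ1=1110111 | 1Δ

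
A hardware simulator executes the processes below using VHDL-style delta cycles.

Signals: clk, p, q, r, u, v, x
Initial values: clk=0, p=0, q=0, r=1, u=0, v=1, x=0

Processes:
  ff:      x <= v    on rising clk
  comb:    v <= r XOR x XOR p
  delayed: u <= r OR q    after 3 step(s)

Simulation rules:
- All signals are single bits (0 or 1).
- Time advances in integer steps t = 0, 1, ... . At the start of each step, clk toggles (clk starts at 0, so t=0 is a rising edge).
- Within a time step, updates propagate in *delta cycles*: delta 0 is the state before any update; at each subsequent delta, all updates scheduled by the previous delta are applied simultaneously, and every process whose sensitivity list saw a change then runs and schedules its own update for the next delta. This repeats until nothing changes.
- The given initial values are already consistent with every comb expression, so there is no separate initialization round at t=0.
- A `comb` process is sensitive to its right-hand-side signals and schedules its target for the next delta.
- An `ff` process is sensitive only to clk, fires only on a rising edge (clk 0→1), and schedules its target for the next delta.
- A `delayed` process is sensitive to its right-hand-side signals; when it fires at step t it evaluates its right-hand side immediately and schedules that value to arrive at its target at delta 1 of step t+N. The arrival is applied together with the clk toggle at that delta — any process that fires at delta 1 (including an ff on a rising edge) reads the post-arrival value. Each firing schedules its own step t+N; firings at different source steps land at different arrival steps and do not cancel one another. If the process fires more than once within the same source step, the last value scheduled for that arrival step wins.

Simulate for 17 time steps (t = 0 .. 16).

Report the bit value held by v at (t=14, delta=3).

t0.Δ0 v=1 clk=0 x=0 r=1 p=0 q=0 u=0
t0.Δ1 v=1 clk=1 x=0 r=1 p=0 q=0 u=0
t0.Δ2 v=1 clk=1 x=1 r=1 p=0 q=0 u=0
t0.Δ3 v=0 clk=1 x=1 r=1 p=0 q=0 u=0
t1.Δ0 v=0 clk=1 x=1 r=1 p=0 q=0 u=0
t1.Δ1 v=0 clk=0 x=1 r=1 p=0 q=0 u=0
t2.Δ0 v=0 clk=0 x=1 r=1 p=0 q=0 u=0
t2.Δ1 v=0 clk=1 x=1 r=1 p=0 q=0 u=0
t2.Δ2 v=0 clk=1 x=0 r=1 p=0 q=0 u=0
t2.Δ3 v=1 clk=1 x=0 r=1 p=0 q=0 u=0
t3.Δ0 v=1 clk=1 x=0 r=1 p=0 q=0 u=0
t3.Δ1 v=1 clk=0 x=0 r=1 p=0 q=0 u=0
t4.Δ0 v=1 clk=0 x=0 r=1 p=0 q=0 u=0
t4.Δ1 v=1 clk=1 x=0 r=1 p=0 q=0 u=0
t4.Δ2 v=1 clk=1 x=1 r=1 p=0 q=0 u=0
t4.Δ3 v=0 clk=1 x=1 r=1 p=0 q=0 u=0
t5.Δ0 v=0 clk=1 x=1 r=1 p=0 q=0 u=0
t5.Δ1 v=0 clk=0 x=1 r=1 p=0 q=0 u=0
t6.Δ0 v=0 clk=0 x=1 r=1 p=0 q=0 u=0
t6.Δ1 v=0 clk=1 x=1 r=1 p=0 q=0 u=0
t6.Δ2 v=0 clk=1 x=0 r=1 p=0 q=0 u=0
t6.Δ3 v=1 clk=1 x=0 r=1 p=0 q=0 u=0
t7.Δ0 v=1 clk=1 x=0 r=1 p=0 q=0 u=0
t7.Δ1 v=1 clk=0 x=0 r=1 p=0 q=0 u=0
t8.Δ0 v=1 clk=0 x=0 r=1 p=0 q=0 u=0
t8.Δ1 v=1 clk=1 x=0 r=1 p=0 q=0 u=0
t8.Δ2 v=1 clk=1 x=1 r=1 p=0 q=0 u=0
t8.Δ3 v=0 clk=1 x=1 r=1 p=0 q=0 u=0
t9.Δ0 v=0 clk=1 x=1 r=1 p=0 q=0 u=0
t9.Δ1 v=0 clk=0 x=1 r=1 p=0 q=0 u=0
t10.Δ0 v=0 clk=0 x=1 r=1 p=0 q=0 u=0
t10.Δ1 v=0 clk=1 x=1 r=1 p=0 q=0 u=0
t10.Δ2 v=0 clk=1 x=0 r=1 p=0 q=0 u=0
t10.Δ3 v=1 clk=1 x=0 r=1 p=0 q=0 u=0
t11.Δ0 v=1 clk=1 x=0 r=1 p=0 q=0 u=0
t11.Δ1 v=1 clk=0 x=0 r=1 p=0 q=0 u=0
t12.Δ0 v=1 clk=0 x=0 r=1 p=0 q=0 u=0
t12.Δ1 v=1 clk=1 x=0 r=1 p=0 q=0 u=0
t12.Δ2 v=1 clk=1 x=1 r=1 p=0 q=0 u=0
t12.Δ3 v=0 clk=1 x=1 r=1 p=0 q=0 u=0
t13.Δ0 v=0 clk=1 x=1 r=1 p=0 q=0 u=0
t13.Δ1 v=0 clk=0 x=1 r=1 p=0 q=0 u=0
t14.Δ0 v=0 clk=0 x=1 r=1 p=0 q=0 u=0
t14.Δ1 v=0 clk=1 x=1 r=1 p=0 q=0 u=0
t14.Δ2 v=0 clk=1 x=0 r=1 p=0 q=0 u=0
t14.Δ3 v=1 clk=1 x=0 r=1 p=0 q=0 u=0
t15.Δ0 v=1 clk=1 x=0 r=1 p=0 q=0 u=0
t15.Δ1 v=1 clk=0 x=0 r=1 p=0 q=0 u=0
t16.Δ0 v=1 clk=0 x=0 r=1 p=0 q=0 u=0
t16.Δ1 v=1 clk=1 x=0 r=1 p=0 q=0 u=0
t16.Δ2 v=1 clk=1 x=1 r=1 p=0 q=0 u=0
t16.Δ3 v=0 clk=1 x=1 r=1 p=0 q=0 u=0

1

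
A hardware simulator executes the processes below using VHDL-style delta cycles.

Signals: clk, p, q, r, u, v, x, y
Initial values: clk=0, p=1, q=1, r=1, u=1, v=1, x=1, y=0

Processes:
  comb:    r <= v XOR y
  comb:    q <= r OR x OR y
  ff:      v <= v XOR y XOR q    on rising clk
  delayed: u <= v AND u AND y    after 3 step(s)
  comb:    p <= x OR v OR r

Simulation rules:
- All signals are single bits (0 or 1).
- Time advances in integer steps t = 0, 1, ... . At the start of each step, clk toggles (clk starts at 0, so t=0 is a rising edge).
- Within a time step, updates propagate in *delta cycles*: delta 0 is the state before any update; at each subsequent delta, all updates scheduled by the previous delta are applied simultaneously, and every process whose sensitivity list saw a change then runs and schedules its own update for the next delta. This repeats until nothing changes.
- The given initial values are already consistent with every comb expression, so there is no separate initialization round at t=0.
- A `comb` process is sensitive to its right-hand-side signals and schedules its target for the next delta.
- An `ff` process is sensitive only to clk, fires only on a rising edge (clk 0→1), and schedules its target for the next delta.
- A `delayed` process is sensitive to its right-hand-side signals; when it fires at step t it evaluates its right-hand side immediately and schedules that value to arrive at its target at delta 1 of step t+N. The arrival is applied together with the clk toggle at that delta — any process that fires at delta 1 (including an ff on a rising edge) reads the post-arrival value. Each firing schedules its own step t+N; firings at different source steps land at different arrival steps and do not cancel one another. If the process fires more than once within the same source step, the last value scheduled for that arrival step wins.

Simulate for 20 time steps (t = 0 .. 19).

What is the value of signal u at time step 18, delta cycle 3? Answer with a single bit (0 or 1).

t0.Δ0 v=1 y=0 u=1 r=1 x=1 clk=0 p=1 q=1
t0.Δ1 v=1 y=0 u=1 r=1 x=1 clk=1 p=1 q=1
t0.Δ2 v=0 y=0 u=1 r=1 x=1 clk=1 p=1 q=1
t0.Δ3 v=0 y=0 u=1 r=0 x=1 clk=1 p=1 q=1
t1.Δ0 v=0 y=0 u=1 r=0 x=1 clk=1 p=1 q=1
t1.Δ1 v=0 y=0 u=1 r=0 x=1 clk=0 p=1 q=1
t2.Δ0 v=0 y=0 u=1 r=0 x=1 clk=0 p=1 q=1
t2.Δ1 v=0 y=0 u=1 r=0 x=1 clk=1 p=1 q=1
t2.Δ2 v=1 y=0 u=1 r=0 x=1 clk=1 p=1 q=1
t2.Δ3 v=1 y=0 u=1 r=1 x=1 clk=1 p=1 q=1
t3.Δ0 v=1 y=0 u=1 r=1 x=1 clk=1 p=1 q=1
t3.Δ1 v=1 y=0 u=0 r=1 x=1 clk=0 p=1 q=1
t4.Δ0 v=1 y=0 u=0 r=1 x=1 clk=0 p=1 q=1
t4.Δ1 v=1 y=0 u=0 r=1 x=1 clk=1 p=1 q=1
t4.Δ2 v=0 y=0 u=0 r=1 x=1 clk=1 p=1 q=1
t4.Δ3 v=0 y=0 u=0 r=0 x=1 clk=1 p=1 q=1
t5.Δ0 v=0 y=0 u=0 r=0 x=1 clk=1 p=1 q=1
t5.Δ1 v=0 y=0 u=0 r=0 x=1 clk=0 p=1 q=1
t6.Δ0 v=0 y=0 u=0 r=0 x=1 clk=0 p=1 q=1
t6.Δ1 v=0 y=0 u=0 r=0 x=1 clk=1 p=1 q=1
t6.Δ2 v=1 y=0 u=0 r=0 x=1 clk=1 p=1 q=1
t6.Δ3 v=1 y=0 u=0 r=1 x=1 clk=1 p=1 q=1
t7.Δ0 v=1 y=0 u=0 r=1 x=1 clk=1 p=1 q=1
t7.Δ1 v=1 y=0 u=0 r=1 x=1 clk=0 p=1 q=1
t8.Δ0 v=1 y=0 u=0 r=1 x=1 clk=0 p=1 q=1
t8.Δ1 v=1 y=0 u=0 r=1 x=1 clk=1 p=1 q=1
t8.Δ2 v=0 y=0 u=0 r=1 x=1 clk=1 p=1 q=1
t8.Δ3 v=0 y=0 u=0 r=0 x=1 clk=1 p=1 q=1
t9.Δ0 v=0 y=0 u=0 r=0 x=1 clk=1 p=1 q=1
t9.Δ1 v=0 y=0 u=0 r=0 x=1 clk=0 p=1 q=1
t10.Δ0 v=0 y=0 u=0 r=0 x=1 clk=0 p=1 q=1
t10.Δ1 v=0 y=0 u=0 r=0 x=1 clk=1 p=1 q=1
t10.Δ2 v=1 y=0 u=0 r=0 x=1 clk=1 p=1 q=1
t10.Δ3 v=1 y=0 u=0 r=1 x=1 clk=1 p=1 q=1
t11.Δ0 v=1 y=0 u=0 r=1 x=1 clk=1 p=1 q=1
t11.Δ1 v=1 y=0 u=0 r=1 x=1 clk=0 p=1 q=1
t12.Δ0 v=1 y=0 u=0 r=1 x=1 clk=0 p=1 q=1
t12.Δ1 v=1 y=0 u=0 r=1 x=1 clk=1 p=1 q=1
t12.Δ2 v=0 y=0 u=0 r=1 x=1 clk=1 p=1 q=1
t12.Δ3 v=0 y=0 u=0 r=0 x=1 clk=1 p=1 q=1
t13.Δ0 v=0 y=0 u=0 r=0 x=1 clk=1 p=1 q=1
t13.Δ1 v=0 y=0 u=0 r=0 x=1 clk=0 p=1 q=1
t14.Δ0 v=0 y=0 u=0 r=0 x=1 clk=0 p=1 q=1
t14.Δ1 v=0 y=0 u=0 r=0 x=1 clk=1 p=1 q=1
t14.Δ2 v=1 y=0 u=0 r=0 x=1 clk=1 p=1 q=1
t14.Δ3 v=1 y=0 u=0 r=1 x=1 clk=1 p=1 q=1
t15.Δ0 v=1 y=0 u=0 r=1 x=1 clk=1 p=1 q=1
t15.Δ1 v=1 y=0 u=0 r=1 x=1 clk=0 p=1 q=1
t16.Δ0 v=1 y=0 u=0 r=1 x=1 clk=0 p=1 q=1
t16.Δ1 v=1 y=0 u=0 r=1 x=1 clk=1 p=1 q=1
t16.Δ2 v=0 y=0 u=0 r=1 x=1 clk=1 p=1 q=1
t16.Δ3 v=0 y=0 u=0 r=0 x=1 clk=1 p=1 q=1
t17.Δ0 v=0 y=0 u=0 r=0 x=1 clk=1 p=1 q=1
t17.Δ1 v=0 y=0 u=0 r=0 x=1 clk=0 p=1 q=1
t18.Δ0 v=0 y=0 u=0 r=0 x=1 clk=0 p=1 q=1
t18.Δ1 v=0 y=0 u=0 r=0 x=1 clk=1 p=1 q=1
t18.Δ2 v=1 y=0 u=0 r=0 x=1 clk=1 p=1 q=1
t18.Δ3 v=1 y=0 u=0 r=1 x=1 clk=1 p=1 q=1
t19.Δ0 v=1 y=0 u=0 r=1 x=1 clk=1 p=1 q=1
t19.Δ1 v=1 y=0 u=0 r=1 x=1 clk=0 p=1 q=1

0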